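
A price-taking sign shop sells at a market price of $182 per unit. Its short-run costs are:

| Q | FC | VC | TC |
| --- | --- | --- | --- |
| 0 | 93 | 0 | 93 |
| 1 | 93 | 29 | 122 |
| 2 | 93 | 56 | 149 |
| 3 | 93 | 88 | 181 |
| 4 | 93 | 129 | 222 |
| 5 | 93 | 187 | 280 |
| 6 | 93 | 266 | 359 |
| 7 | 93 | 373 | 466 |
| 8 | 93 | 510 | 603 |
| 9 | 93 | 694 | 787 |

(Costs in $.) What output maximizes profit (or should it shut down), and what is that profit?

Profit at each row (π = 182Q − TC): Q=0: -93; Q=1: 60; Q=2: 215; Q=3: 365; Q=4: 506; Q=5: 630; Q=6: 733; Q=7: 808; Q=8: 853; Q=9: 851.
Profit is maximized at Q = 8. AVC there is 510/8 = $63.75 ≤ P, so producing beats shutting down (which would give -$93).

Q = 8; profit = $853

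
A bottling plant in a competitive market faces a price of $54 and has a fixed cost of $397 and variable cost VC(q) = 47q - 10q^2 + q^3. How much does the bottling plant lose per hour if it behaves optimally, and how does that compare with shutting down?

AVC = 47 - 10q + q^2; min AVC = $22 at q = 5. Since P = $54 ≥ min AVC, the firm produces.
With MC = 47 - 20q + 3q^2, P = MC on the upward-sloping part at q* = 7.
TR = 54·7 = 378. TC = 397 + 182 = 579. Profit = 378 − 579 = -$201.
Shutting down would mean losing the fixed cost of $397, so operating at a loss of $201 is better by $196.

Profit = -$201 at q = 7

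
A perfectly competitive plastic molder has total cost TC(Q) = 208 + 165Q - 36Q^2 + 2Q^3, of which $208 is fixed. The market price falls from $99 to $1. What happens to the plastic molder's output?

Output falls from 11 to 0 (the firm shuts down)

AVC = 165 - 36Q + 2Q^2, minimized at Q = 9 where min AVC = $3. MC = 165 - 72Q + 6Q^2.
At P = $99 ≥ min AVC, set P = MC on the rising branch: Q = 11.
At P = $1 < min AVC = $3, price no longer covers variable cost at any output, so the firm shuts down: Q = 0.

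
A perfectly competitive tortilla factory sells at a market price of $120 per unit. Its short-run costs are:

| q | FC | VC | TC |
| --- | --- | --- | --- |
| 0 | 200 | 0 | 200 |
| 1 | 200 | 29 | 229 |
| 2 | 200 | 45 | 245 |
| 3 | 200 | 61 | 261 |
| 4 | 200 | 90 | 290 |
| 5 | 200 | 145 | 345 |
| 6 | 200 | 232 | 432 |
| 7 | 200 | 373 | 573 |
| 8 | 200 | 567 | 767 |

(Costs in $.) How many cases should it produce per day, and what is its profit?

q = 6; profit = $288

Compute π = P·q − TC at each output: q=0: -200; q=1: -109; q=2: -5; q=3: 99; q=4: 190; q=5: 255; q=6: 288; q=7: 267; q=8: 193.
Profit is maximized at q = 6. AVC there is 232/6 = $38.67 ≤ P, so producing beats shutting down (which would give -$200).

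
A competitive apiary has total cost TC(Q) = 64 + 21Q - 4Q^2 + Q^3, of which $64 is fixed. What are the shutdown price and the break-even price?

Shutdown price = min AVC. AVC = 21 - 4Q + Q^2, with vertex at Q = 2 and minimum $17.
ATC = 64/Q + 21 - 4Q + Q^2. Setting dATC/dQ = −64/Q^2 − 4 + 2Q = 0 gives Q = 4 (since 2·4^3 − 4·4^2 = 64).
min ATC = 64/4 + 21 − 4·4 + 4^2 = $37. That is the break-even price.
Between these two prices the firm operates at a loss; above $37 it earns a profit.

Shutdown price = $17; break-even price = $37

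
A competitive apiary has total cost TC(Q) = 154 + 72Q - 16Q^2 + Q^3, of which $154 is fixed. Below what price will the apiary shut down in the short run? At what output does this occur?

The firm shuts down when price falls below the minimum of average variable cost. AVC = VC/Q = 72 - 16Q + Q^2.
dAVC/dQ = -16 + 2Q = 0 gives Q = 8. min AVC = 72 - 16·8 + 8^2 = 8.
So the shutdown price is $8.

$8 per unit, at Q = 8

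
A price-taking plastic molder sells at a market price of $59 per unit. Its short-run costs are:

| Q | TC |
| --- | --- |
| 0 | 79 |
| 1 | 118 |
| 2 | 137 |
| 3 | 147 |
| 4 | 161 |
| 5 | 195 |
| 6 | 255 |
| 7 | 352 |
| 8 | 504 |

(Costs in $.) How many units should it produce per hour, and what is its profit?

Q = 5; profit = $100

Profit at each row (π = 59Q − TC): Q=0: -79; Q=1: -59; Q=2: -19; Q=3: 30; Q=4: 75; Q=5: 100; Q=6: 99; Q=7: 61; Q=8: -32.
Profit is maximized at Q = 5. AVC there is 116/5 = $23.20 ≤ P, so producing beats shutting down (which would give -$79).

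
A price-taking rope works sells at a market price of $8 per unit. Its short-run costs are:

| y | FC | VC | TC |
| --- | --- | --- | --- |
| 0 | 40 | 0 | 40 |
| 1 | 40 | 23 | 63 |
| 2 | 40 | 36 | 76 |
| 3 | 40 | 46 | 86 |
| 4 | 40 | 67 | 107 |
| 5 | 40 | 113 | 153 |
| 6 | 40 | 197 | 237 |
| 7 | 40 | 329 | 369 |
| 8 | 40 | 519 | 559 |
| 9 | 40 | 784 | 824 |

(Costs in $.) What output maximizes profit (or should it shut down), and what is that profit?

Tabulate TR − TC: y=0: -40; y=1: -55; y=2: -60; y=3: -62; y=4: -75; y=5: -113; y=6: -189; y=7: -313; y=8: -495; y=9: -752.
Profit is highest at y = 0. Equivalently, the lowest AVC in the table is 46/3 ≈ $15.33 at y = 3, and P = $8 falls below it — price never covers variable cost, so the firm shuts down and loses only its fixed cost.

y = 0 (shut down); profit = -$40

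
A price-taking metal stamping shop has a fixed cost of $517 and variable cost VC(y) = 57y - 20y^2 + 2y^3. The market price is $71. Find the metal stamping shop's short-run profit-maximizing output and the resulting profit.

Profit = -$125 at y = 7

AVC = 57 - 20y + 2y^2; min AVC = $7 at y = 5. Since P = $71 ≥ min AVC, the firm produces.
With MC = 57 - 40y + 6y^2, P = MC on the upward-sloping part at y* = 7.
TR = 71·7 = 497. TC = 517 + 105 = 622. Profit = 497 − 622 = -$125.
By producing, the firm covers all variable cost plus $392 of fixed cost; shutting down would lose the full $517.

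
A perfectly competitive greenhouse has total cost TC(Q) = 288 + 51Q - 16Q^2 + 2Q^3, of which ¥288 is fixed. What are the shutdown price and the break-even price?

Shutdown price = ¥19; break-even price = ¥75

AVC = 51 - 16Q + 2Q^2; minimized at Q = 4, giving min AVC = ¥19. That is the shutdown price.
ATC = 288/Q + 51 - 16Q + 2Q^2. Setting dATC/dQ = −288/Q^2 − 16 + 4Q = 0 gives Q = 6 (since 4·6^3 − 16·6^2 = 288).
min ATC = 288/6 + 51 − 16·6 + 2·6^2 = ¥75. That is the break-even price.
Between these two prices the firm operates at a loss; above ¥75 it earns a profit.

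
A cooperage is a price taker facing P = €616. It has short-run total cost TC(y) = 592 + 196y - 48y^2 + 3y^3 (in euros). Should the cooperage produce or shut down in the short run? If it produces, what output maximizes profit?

Produce at y = 14

Strip out fixed cost: VC = 196y - 48y^2 + 3y^3. Then AVC = 196 - 48y + 3y^2 and MC = 196 - 96y + 9y^2.
The AVC parabola has its vertex at y = 48/6 = 8, where AVC = 196 - 48·8 + 3·8^2 = €4.
Since P = €616 ≥ min AVC = €4, price covers variable cost and the firm should produce.
P = MC gives -420 - 96y + 9y^2 = 0, with roots -10/3 and 14. Take the larger (rising MC): y* = 14.
Check: AVC at y = 14 is €112 ≤ P, so revenue covers variable cost.
Profit = P·y − TC = 616·14 − 2160 = €6464.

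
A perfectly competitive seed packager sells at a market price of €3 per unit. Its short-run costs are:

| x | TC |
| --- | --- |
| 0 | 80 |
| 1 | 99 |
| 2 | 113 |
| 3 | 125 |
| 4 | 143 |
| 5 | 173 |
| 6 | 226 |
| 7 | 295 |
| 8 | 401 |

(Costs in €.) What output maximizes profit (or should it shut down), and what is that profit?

x = 0 (shut down); profit = -€80

Tabulate TR − TC: x=0: -80; x=1: -96; x=2: -107; x=3: -116; x=4: -131; x=5: -158; x=6: -208; x=7: -274; x=8: -377.
Profit is highest at x = 0. Equivalently, the lowest AVC in the table is 45/3 ≈ €15 at x = 3, and P = €3 falls below it — price never covers variable cost, so the firm shuts down and loses only its fixed cost.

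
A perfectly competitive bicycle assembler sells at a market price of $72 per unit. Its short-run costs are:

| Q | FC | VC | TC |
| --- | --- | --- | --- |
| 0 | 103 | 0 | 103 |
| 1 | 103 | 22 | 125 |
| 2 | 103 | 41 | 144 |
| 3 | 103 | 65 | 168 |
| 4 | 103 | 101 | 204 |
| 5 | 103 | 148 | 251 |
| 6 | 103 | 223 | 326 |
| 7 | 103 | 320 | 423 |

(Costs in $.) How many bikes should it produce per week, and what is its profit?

Q = 5; profit = $109

Compute π = P·Q − TC at each output: Q=0: -103; Q=1: -53; Q=2: 0; Q=3: 48; Q=4: 84; Q=5: 109; Q=6: 106; Q=7: 81.
Profit is maximized at Q = 5. AVC there is 148/5 = $29.60 ≤ P, so producing beats shutting down (which would give -$103).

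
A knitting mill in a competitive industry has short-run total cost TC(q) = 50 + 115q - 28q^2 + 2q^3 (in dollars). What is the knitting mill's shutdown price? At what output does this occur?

The firm shuts down when price falls below the minimum of average variable cost. AVC = VC/q = 115 - 28q + 2q^2.
At the minimum of AVC, MC = AVC. MC = 115 - 56q + 6q^2; setting MC = AVC gives 4q^2 - 28q = 0, so q = 7. min AVC = 17.
For P < $17 the firm produces nothing.

$17 per unit, at q = 7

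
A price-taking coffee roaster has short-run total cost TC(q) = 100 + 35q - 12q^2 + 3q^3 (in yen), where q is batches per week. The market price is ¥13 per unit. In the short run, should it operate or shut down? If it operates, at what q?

Shut down

From TC, MC = TC'(q) = 35 - 24q + 9q^2 and AVC = VC/q = 35 - 12q + 3q^2.
AVC is minimized where dAVC/dq = -12 + 6q = 0, at q = 2; min AVC = 35 - 12·2 + 3·2^2 = ¥23.
Since P = ¥13 < min AVC = ¥23, price fails to cover variable cost at any output.
Shutting down limits the loss to fixed cost, ¥100.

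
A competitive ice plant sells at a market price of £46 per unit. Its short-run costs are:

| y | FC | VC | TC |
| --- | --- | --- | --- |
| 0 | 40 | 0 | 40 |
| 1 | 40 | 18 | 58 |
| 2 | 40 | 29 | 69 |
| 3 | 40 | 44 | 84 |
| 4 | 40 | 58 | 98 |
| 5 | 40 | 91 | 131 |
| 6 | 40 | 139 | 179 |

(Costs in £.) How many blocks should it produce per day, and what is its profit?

y = 5; profit = £99

Compute π = P·y − TC at each output: y=0: -40; y=1: -12; y=2: 23; y=3: 54; y=4: 86; y=5: 99; y=6: 97.
Profit is maximized at y = 5. AVC there is 91/5 = £18.20 ≤ P, so producing beats shutting down (which would give -£40).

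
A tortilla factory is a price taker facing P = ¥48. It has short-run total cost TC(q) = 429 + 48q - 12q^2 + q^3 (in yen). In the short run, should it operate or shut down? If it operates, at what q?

Strip out fixed cost: VC = 48q - 12q^2 + q^3. Then AVC = 48 - 12q + q^2 and MC = 48 - 24q + 3q^2.
AVC is minimized where dAVC/dq = -12 + 2q = 0, at q = 6; min AVC = 48 - 12·6 + 6^2 = ¥12.
P = ¥48 exceeds min AVC = ¥12, so the firm stays open.
Solving P = MC: -24q + 3q^2 = 0 ⇒ q = 0 or 8. On the upward-sloping branch, q* = 8.
Check: AVC at q = 8 is ¥16 ≤ P, so revenue covers variable cost.
Profit = P·q − TC = 48·8 − 557 = -¥173, a loss, but smaller than the ¥429 fixed cost the firm would lose by shutting down.

Produce at q = 8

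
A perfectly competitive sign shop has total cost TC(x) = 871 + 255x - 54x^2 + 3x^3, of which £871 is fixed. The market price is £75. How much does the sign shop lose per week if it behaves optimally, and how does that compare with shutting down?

AVC = 255 - 54x + 3x^2; min AVC = £12 at x = 9. Since P = £75 ≥ min AVC, the firm produces.
MC = 255 - 108x + 9x^2. Setting P = MC and taking the root on the rising branch gives x* = 10.
TR = 75·10 = 750. TC = 871 + 150 = 1021. Profit = 750 − 1021 = -£271.
That loss of £271 beats the £871 the firm would lose by shutting down; producing recovers £600 of fixed cost.

Profit = -£271 at x = 10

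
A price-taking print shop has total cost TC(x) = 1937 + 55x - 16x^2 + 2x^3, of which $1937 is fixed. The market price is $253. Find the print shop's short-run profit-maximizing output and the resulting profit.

Profit = -$317 at x = 9

AVC = 55 - 16x + 2x^2 has its minimum $23 at x = 4; price $253 clears that bar, so the firm operates.
With MC = 55 - 32x + 6x^2, P = MC on the upward-sloping part at x* = 9.
TR = 253·9 = 2277. TC = 1937 + 657 = 2594. Profit = 2277 − 2594 = -$317.
Shutting down would mean losing the fixed cost of $1937, so operating at a loss of $317 is better by $1620.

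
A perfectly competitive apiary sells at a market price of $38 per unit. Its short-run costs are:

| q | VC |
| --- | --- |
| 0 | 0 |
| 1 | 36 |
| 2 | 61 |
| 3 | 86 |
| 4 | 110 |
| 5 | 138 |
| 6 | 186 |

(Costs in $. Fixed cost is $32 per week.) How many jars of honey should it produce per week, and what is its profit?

Profit at each row (π = 38q − TC): q=0: -32; q=1: -30; q=2: -17; q=3: -4; q=4: 10; q=5: 20; q=6: 10.
Profit is maximized at q = 5. AVC there is 138/5 = $27.60 ≤ P, so producing beats shutting down (which would give -$32).

q = 5; profit = $20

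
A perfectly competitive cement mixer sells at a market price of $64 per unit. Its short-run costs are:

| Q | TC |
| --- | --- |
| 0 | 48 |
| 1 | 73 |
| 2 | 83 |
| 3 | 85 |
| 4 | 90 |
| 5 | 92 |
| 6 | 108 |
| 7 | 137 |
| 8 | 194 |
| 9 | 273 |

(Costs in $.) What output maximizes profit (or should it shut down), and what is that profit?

Q = 8; profit = $318

Compute π = P·Q − TC at each output: Q=0: -48; Q=1: -9; Q=2: 45; Q=3: 107; Q=4: 166; Q=5: 228; Q=6: 276; Q=7: 311; Q=8: 318; Q=9: 303.
Profit is maximized at Q = 8. AVC there is 146/8 = $18.25 ≤ P, so producing beats shutting down (which would give -$48).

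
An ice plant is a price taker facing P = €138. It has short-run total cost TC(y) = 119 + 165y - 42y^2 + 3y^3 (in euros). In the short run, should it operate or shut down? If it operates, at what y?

Variable cost is VC = 165y - 42y^2 + 3y^3, so AVC = VC/y = 165 - 42y + 3y^2 and MC = dTC/dy = 165 - 84y + 9y^2.
AVC is minimized where dAVC/dy = -42 + 6y = 0, at y = 7; min AVC = 165 - 42·7 + 3·7^2 = €18.
P = €138 exceeds min AVC = €18, so the firm stays open.
Solving P = MC: 27 - 84y + 9y^2 = 0 ⇒ y = 1/3 or 9. On the upward-sloping branch, y* = 9.
Check: AVC at y = 9 is €30 ≤ P, so revenue covers variable cost.
Profit = P·y − TC = 138·9 − 389 = €853.

Produce at y = 9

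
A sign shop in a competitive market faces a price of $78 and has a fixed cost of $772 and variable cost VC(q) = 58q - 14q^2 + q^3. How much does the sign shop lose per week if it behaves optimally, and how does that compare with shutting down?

AVC = 58 - 14q + q^2 has its minimum $9 at q = 7; price $78 clears that bar, so the firm operates.
With MC = 58 - 28q + 3q^2, P = MC on the upward-sloping part at q* = 10.
TR = 78·10 = 780. TC = 772 + 180 = 952. Profit = 780 − 952 = -$172.
That loss of $172 beats the $772 the firm would lose by shutting down; producing recovers $600 of fixed cost.

Profit = -$172 at q = 10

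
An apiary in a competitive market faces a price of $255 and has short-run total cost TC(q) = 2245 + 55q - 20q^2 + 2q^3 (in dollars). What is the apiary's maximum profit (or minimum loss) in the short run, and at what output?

Profit = -$245 at q = 10

AVC = 55 - 20q + 2q^2 has its minimum $5 at q = 5; price $255 clears that bar, so the firm operates.
With MC = 55 - 40q + 6q^2, P = MC on the upward-sloping part at q* = 10.
TR = 255·10 = 2550. TC = 2245 + 550 = 2795. Profit = 2550 − 2795 = -$245.
By producing, the firm covers all variable cost plus $2000 of fixed cost; shutting down would lose the full $2245.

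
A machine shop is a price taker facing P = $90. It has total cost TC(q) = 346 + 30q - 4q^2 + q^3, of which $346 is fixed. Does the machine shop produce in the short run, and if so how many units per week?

Strip out fixed cost: VC = 30q - 4q^2 + q^3. Then AVC = 30 - 4q + q^2 and MC = 30 - 8q + 3q^2.
AVC hits its minimum where MC = AVC, at q = 2, giving min AVC = 30 - 4·2 + 2^2 = $26.
P = $90 exceeds min AVC = $26, so the firm stays open.
Solving P = MC: -60 - 8q + 3q^2 = 0 ⇒ q = -10/3 or 6. On the upward-sloping branch, q* = 6.
Check: AVC at q = 6 is $42 ≤ P, so revenue covers variable cost.
Profit = P·q − TC = 90·6 − 598 = -$58, a loss, but smaller than the $346 fixed cost the firm would lose by shutting down.

Produce at q = 6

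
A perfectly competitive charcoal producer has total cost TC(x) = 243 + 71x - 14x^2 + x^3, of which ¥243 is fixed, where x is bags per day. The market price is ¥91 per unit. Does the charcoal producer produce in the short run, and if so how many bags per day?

Produce at x = 10

From TC, MC = TC'(x) = 71 - 28x + 3x^2 and AVC = VC/x = 71 - 14x + x^2.
AVC is minimized where dAVC/dx = -14 + 2x = 0, at x = 7; min AVC = 71 - 14·7 + 7^2 = ¥22.
Since P = ¥91 ≥ min AVC = ¥22, price covers variable cost and the firm should produce.
Solving P = MC: -20 - 28x + 3x^2 = 0 ⇒ x = -2/3 or 10. On the upward-sloping branch, x* = 10.
Check: AVC at x = 10 is ¥31 ≤ P, so revenue covers variable cost.
Profit = P·x − TC = 91·10 − 553 = ¥357.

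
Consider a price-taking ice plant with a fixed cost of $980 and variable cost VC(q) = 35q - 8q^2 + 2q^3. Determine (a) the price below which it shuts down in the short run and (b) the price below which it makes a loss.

Shutdown price = $27; break-even price = $217

AVC = 35 - 8q + 2q^2; minimized at q = 2, giving min AVC = $27. That is the shutdown price.
ATC = 980/q + 35 - 8q + 2q^2. Setting dATC/dq = −980/q^2 − 8 + 4q = 0 gives q = 7 (since 4·7^3 − 8·7^2 = 980).
min ATC = 980/7 + 35 − 8·7 + 2·7^2 = $217. That is the break-even price.
Between these two prices the firm operates at a loss; above $217 it earns a profit.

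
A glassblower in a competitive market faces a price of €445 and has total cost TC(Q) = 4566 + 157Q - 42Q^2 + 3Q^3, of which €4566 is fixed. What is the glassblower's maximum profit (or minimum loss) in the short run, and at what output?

AVC = 157 - 42Q + 3Q^2; min AVC = €10 at Q = 7. Since P = €445 ≥ min AVC, the firm produces.
With MC = 157 - 84Q + 9Q^2, P = MC on the upward-sloping part at Q* = 12.
TR = 445·12 = 5340. TC = 4566 + 1020 = 5586. Profit = 5340 − 5586 = -€246.
By producing, the firm covers all variable cost plus €4320 of fixed cost; shutting down would lose the full €4566.

Profit = -€246 at Q = 12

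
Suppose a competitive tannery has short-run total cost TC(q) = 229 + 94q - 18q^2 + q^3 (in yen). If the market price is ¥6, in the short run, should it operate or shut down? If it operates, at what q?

Shut down

Variable cost is VC = 94q - 18q^2 + q^3, so AVC = VC/q = 94 - 18q + q^2 and MC = dTC/dq = 94 - 36q + 3q^2.
AVC is minimized where dAVC/dq = -18 + 2q = 0, at q = 9; min AVC = 94 - 18·9 + 9^2 = ¥13.
With P < min AVC (¥6 < ¥13), every unit sold adds to the loss.
Best response: produce nothing and absorb the ¥229 fixed cost.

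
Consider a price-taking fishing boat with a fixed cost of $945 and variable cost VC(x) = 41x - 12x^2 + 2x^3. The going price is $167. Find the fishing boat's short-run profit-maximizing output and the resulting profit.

Profit = -$161 at x = 7

AVC = 41 - 12x + 2x^2 has its minimum $23 at x = 3; price $167 clears that bar, so the firm operates.
MC = 41 - 24x + 6x^2. Setting P = MC and taking the root on the rising branch gives x* = 7.
TR = 167·7 = 1169. TC = 945 + 385 = 1330. Profit = 1169 − 1330 = -$161.
That loss of $161 beats the $945 the firm would lose by shutting down; producing recovers $784 of fixed cost.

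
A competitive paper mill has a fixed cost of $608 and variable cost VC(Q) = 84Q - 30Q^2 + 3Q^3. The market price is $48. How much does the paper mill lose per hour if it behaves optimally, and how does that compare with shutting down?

Profit = -$392 at Q = 6

AVC = 84 - 30Q + 3Q^2; min AVC = $9 at Q = 5. Since P = $48 ≥ min AVC, the firm produces.
MC = 84 - 60Q + 9Q^2. Setting P = MC and taking the root on the rising branch gives Q* = 6.
TR = 48·6 = 288. TC = 608 + 72 = 680. Profit = 288 − 680 = -$392.
Shutting down would mean losing the fixed cost of $608, so operating at a loss of $392 is better by $216.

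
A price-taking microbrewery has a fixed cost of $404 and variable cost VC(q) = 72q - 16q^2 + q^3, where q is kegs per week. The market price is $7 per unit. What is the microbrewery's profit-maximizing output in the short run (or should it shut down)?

Shut down

From TC, MC = TC'(q) = 72 - 32q + 3q^2 and AVC = VC/q = 72 - 16q + q^2.
The AVC parabola has its vertex at q = 16/2 = 8, where AVC = 72 - 16·8 + 8^2 = $8.
P = $7 lies below min AVC = $8; no output level covers variable cost.
Best response: produce nothing and absorb the $404 fixed cost.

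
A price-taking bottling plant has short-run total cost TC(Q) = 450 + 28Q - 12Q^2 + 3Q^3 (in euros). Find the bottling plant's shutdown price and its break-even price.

Shutdown price = €16; break-even price = €133

Shutdown price = min AVC. AVC = 28 - 12Q + 3Q^2, with vertex at Q = 2 and minimum €16.
ATC = 450/Q + 28 - 12Q + 3Q^2. Setting dATC/dQ = −450/Q^2 − 12 + 6Q = 0 gives Q = 5 (since 6·5^3 − 12·5^2 = 450).
min ATC = 450/5 + 28 − 12·5 + 3·5^2 = €133. That is the break-even price.
For €16 ≤ P < €133 the firm produces at a loss; below €16 it shuts down.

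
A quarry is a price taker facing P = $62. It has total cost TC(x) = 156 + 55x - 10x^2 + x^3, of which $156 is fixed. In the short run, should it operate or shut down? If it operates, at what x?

From TC, MC = TC'(x) = 55 - 20x + 3x^2 and AVC = VC/x = 55 - 10x + x^2.
AVC hits its minimum where MC = AVC, at x = 5, giving min AVC = 55 - 10·5 + 5^2 = $30.
Because $62 ≥ $30, revenue can cover variable cost; the firm operates.
P = MC gives -7 - 20x + 3x^2 = 0, with roots -1/3 and 7. Take the larger (rising MC): x* = 7.
Check: AVC at x = 7 is $34 ≤ P, so revenue covers variable cost.
Profit = P·x − TC = 62·7 − 394 = $40.

Produce at x = 7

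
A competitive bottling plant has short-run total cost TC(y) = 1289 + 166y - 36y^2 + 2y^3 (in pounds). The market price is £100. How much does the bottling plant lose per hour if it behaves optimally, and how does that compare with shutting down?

Profit = -£321 at y = 11

AVC = 166 - 36y + 2y^2 has its minimum £4 at y = 9; price £100 clears that bar, so the firm operates.
With MC = 166 - 72y + 6y^2, P = MC on the upward-sloping part at y* = 11.
TR = 100·11 = 1100. TC = 1289 + 132 = 1421. Profit = 1100 − 1421 = -£321.
That loss of £321 beats the £1289 the firm would lose by shutting down; producing recovers £968 of fixed cost.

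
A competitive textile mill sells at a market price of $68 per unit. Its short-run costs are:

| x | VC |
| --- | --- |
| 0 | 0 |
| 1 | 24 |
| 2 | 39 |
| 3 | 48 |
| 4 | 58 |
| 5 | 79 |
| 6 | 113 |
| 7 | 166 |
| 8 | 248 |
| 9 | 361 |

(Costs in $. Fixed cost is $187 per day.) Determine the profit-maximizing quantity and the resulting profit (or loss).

Profit at each row (π = 68x − TC): x=0: -187; x=1: -143; x=2: -90; x=3: -31; x=4: 27; x=5: 74; x=6: 108; x=7: 123; x=8: 109; x=9: 64.
Profit is maximized at x = 7. AVC there is 166/7 = $23.71 ≤ P, so producing beats shutting down (which would give -$187).

x = 7; profit = $123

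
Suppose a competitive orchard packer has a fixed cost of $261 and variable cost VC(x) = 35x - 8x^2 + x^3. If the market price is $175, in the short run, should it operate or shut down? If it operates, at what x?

From TC, MC = TC'(x) = 35 - 16x + 3x^2 and AVC = VC/x = 35 - 8x + x^2.
The AVC parabola has its vertex at x = 8/2 = 4, where AVC = 35 - 8·4 + 4^2 = $19.
Because $175 ≥ $19, revenue can cover variable cost; the firm operates.
Set P = MC: 175 = 35 - 16x + 3x^2 → -140 - 16x + 3x^2 = 0. The roots are x = -14/3 and x = 10; the profit-maximizing output is on the rising part of MC, so x* = 10.
Check: AVC at x = 10 is $55 ≤ P, so revenue covers variable cost.
Profit = P·x − TC = 175·10 − 811 = $939.

Produce at x = 10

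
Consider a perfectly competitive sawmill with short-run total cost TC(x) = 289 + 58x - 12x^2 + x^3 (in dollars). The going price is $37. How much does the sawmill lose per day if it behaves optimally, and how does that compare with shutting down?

AVC = 58 - 12x + x^2; min AVC = $22 at x = 6. Since P = $37 ≥ min AVC, the firm produces.
With MC = 58 - 24x + 3x^2, P = MC on the upward-sloping part at x* = 7.
TR = 37·7 = 259. TC = 289 + 161 = 450. Profit = 259 − 450 = -$191.
By producing, the firm covers all variable cost plus $98 of fixed cost; shutting down would lose the full $289.

Profit = -$191 at x = 7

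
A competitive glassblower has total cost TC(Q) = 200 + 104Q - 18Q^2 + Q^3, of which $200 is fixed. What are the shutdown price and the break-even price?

Shutdown price = $23; break-even price = $44

Shutdown price = min AVC. AVC = 104 - 18Q + Q^2, with vertex at Q = 9 and minimum $23.
ATC = 200/Q + 104 - 18Q + Q^2. Setting dATC/dQ = −200/Q^2 − 18 + 2Q = 0 gives Q = 10 (since 2·10^3 − 18·10^2 = 200).
min ATC = 200/10 + 104 − 18·10 + 10^2 = $44. That is the break-even price.
For $23 ≤ P < $44 the firm produces at a loss; below $23 it shuts down.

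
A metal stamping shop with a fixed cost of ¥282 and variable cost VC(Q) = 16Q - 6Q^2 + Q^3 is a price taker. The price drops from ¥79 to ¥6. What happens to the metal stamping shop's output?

AVC = 16 - 6Q + Q^2, minimized at Q = 3 where min AVC = ¥7. MC = 16 - 12Q + 3Q^2.
With P = ¥79 above the shutdown price, P = MC gives Q = 7.
At P = ¥6 < min AVC = ¥7, price no longer covers variable cost at any output, so the firm shuts down: Q = 0.

Output falls from 7 to 0 (the firm shuts down)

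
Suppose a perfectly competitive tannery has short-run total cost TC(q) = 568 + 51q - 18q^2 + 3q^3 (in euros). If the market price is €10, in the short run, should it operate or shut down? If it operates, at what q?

Shut down

Variable cost is VC = 51q - 18q^2 + 3q^3, so AVC = VC/q = 51 - 18q + 3q^2 and MC = dTC/dq = 51 - 36q + 9q^2.
The AVC parabola has its vertex at q = 18/6 = 3, where AVC = 51 - 18·3 + 3·3^2 = €24.
P = €10 lies below min AVC = €24; no output level covers variable cost.
The firm minimizes its loss by shutting down and losing only its fixed cost of €568.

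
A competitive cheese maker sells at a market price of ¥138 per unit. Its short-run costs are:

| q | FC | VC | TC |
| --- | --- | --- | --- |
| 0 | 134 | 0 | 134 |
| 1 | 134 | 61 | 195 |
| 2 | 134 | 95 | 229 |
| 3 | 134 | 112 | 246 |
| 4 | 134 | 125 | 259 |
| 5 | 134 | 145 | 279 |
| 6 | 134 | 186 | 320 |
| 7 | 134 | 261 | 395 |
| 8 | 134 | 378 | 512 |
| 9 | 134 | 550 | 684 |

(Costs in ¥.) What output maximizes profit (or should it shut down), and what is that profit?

Compute π = P·q − TC at each output: q=0: -134; q=1: -57; q=2: 47; q=3: 168; q=4: 293; q=5: 411; q=6: 508; q=7: 571; q=8: 592; q=9: 558.
Profit is maximized at q = 8. AVC there is 378/8 = ¥47.25 ≤ P, so producing beats shutting down (which would give -¥134).

q = 8; profit = ¥592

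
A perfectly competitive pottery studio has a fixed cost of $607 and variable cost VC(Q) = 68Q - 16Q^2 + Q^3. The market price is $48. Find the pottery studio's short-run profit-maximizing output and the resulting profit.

AVC = 68 - 16Q + Q^2 has its minimum $4 at Q = 8; price $48 clears that bar, so the firm operates.
MC = 68 - 32Q + 3Q^2. Setting P = MC and taking the root on the rising branch gives Q* = 10.
TR = 48·10 = 480. TC = 607 + 80 = 687. Profit = 480 − 687 = -$207.
Shutting down would mean losing the fixed cost of $607, so operating at a loss of $207 is better by $400.

Profit = -$207 at Q = 10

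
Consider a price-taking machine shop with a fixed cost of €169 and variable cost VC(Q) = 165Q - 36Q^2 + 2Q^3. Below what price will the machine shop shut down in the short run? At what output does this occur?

€3 per unit, at Q = 9

Short-run supply begins at min AVC. From VC = 165Q - 36Q^2 + 2Q^3, AVC = 165 - 36Q + 2Q^2.
At the minimum of AVC, MC = AVC. MC = 165 - 72Q + 6Q^2; setting MC = AVC gives 4Q^2 - 36Q = 0, so Q = 9. min AVC = 3.
So the shutdown price is €3.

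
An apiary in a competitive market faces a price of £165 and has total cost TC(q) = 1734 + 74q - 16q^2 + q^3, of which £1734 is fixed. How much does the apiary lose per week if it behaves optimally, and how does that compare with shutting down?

AVC = 74 - 16q + q^2 has its minimum £10 at q = 8; price £165 clears that bar, so the firm operates.
MC = 74 - 32q + 3q^2. Setting P = MC and taking the root on the rising branch gives q* = 13.
TR = 165·13 = 2145. TC = 1734 + 455 = 2189. Profit = 2145 − 2189 = -£44.
That loss of £44 beats the £1734 the firm would lose by shutting down; producing recovers £1690 of fixed cost.

Profit = -£44 at q = 13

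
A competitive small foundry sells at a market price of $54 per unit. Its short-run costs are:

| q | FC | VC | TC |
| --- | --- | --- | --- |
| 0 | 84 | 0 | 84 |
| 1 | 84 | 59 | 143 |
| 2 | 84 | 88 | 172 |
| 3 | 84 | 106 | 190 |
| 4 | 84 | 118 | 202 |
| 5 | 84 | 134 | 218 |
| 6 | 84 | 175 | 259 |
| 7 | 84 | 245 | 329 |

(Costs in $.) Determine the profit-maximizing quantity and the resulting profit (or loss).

Compute π = P·q − TC at each output: q=0: -84; q=1: -89; q=2: -64; q=3: -28; q=4: 14; q=5: 52; q=6: 65; q=7: 49.
Profit is maximized at q = 6. AVC there is 175/6 = $29.17 ≤ P, so producing beats shutting down (which would give -$84).

q = 6; profit = $65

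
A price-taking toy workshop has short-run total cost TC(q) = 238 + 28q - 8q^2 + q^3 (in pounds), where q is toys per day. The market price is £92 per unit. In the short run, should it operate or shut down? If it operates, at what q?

Produce at q = 8

Variable cost is VC = 28q - 8q^2 + q^3, so AVC = VC/q = 28 - 8q + q^2 and MC = dTC/dq = 28 - 16q + 3q^2.
AVC hits its minimum where MC = AVC, at q = 4, giving min AVC = 28 - 8·4 + 4^2 = £12.
P = £92 exceeds min AVC = £12, so the firm stays open.
Solving P = MC: -64 - 16q + 3q^2 = 0 ⇒ q = -8/3 or 8. On the upward-sloping branch, q* = 8.
Check: AVC at q = 8 is £28 ≤ P, so revenue covers variable cost.
Profit = P·q − TC = 92·8 − 462 = £274.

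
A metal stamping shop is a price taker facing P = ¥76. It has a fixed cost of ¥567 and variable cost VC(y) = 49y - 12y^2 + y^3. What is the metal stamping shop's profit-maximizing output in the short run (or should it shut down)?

Strip out fixed cost: VC = 49y - 12y^2 + y^3. Then AVC = 49 - 12y + y^2 and MC = 49 - 24y + 3y^2.
AVC hits its minimum where MC = AVC, at y = 6, giving min AVC = 49 - 12·6 + 6^2 = ¥13.
Since P = ¥76 ≥ min AVC = ¥13, price covers variable cost and the firm should produce.
Set P = MC: 76 = 49 - 24y + 3y^2 → -27 - 24y + 3y^2 = 0. The roots are y = -1 and y = 9; the profit-maximizing output is on the rising part of MC, so y* = 9.
Check: AVC at y = 9 is ¥22 ≤ P, so revenue covers variable cost.
Profit = P·y − TC = 76·9 − 765 = -¥81, a loss, but smaller than the ¥567 fixed cost the firm would lose by shutting down.

Produce at y = 9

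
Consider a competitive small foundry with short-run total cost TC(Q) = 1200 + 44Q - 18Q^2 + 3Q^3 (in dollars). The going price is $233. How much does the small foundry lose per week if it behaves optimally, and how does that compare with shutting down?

Profit = -$24 at Q = 7

AVC = 44 - 18Q + 3Q^2 has its minimum $17 at Q = 3; price $233 clears that bar, so the firm operates.
MC = 44 - 36Q + 9Q^2. Setting P = MC and taking the root on the rising branch gives Q* = 7.
TR = 233·7 = 1631. TC = 1200 + 455 = 1655. Profit = 1631 − 1655 = -$24.
That loss of $24 beats the $1200 the firm would lose by shutting down; producing recovers $1176 of fixed cost.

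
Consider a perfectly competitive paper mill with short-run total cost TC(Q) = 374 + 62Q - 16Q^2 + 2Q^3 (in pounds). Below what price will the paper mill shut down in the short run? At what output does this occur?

The firm shuts down when price falls below the minimum of average variable cost. AVC = VC/Q = 62 - 16Q + 2Q^2.
dAVC/dQ = -16 + 4Q = 0 gives Q = 4. min AVC = 62 - 16·4 + 2·4^2 = 30.
For P < £30 the firm produces nothing.

£30 per unit, at Q = 4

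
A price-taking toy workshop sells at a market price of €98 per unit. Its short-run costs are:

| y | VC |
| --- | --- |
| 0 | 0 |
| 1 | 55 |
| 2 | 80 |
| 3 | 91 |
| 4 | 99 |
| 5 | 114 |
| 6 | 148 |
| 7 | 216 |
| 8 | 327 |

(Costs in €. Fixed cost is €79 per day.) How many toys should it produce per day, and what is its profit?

y = 7; profit = €391

Profit at each row (π = 98y − TC): y=0: -79; y=1: -36; y=2: 37; y=3: 124; y=4: 214; y=5: 297; y=6: 361; y=7: 391; y=8: 378.
Profit is maximized at y = 7. AVC there is 216/7 = €30.86 ≤ P, so producing beats shutting down (which would give -€79).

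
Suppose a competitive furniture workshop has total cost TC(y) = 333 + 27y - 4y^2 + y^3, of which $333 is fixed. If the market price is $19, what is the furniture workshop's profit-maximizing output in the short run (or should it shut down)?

Strip out fixed cost: VC = 27y - 4y^2 + y^3. Then AVC = 27 - 4y + y^2 and MC = 27 - 8y + 3y^2.
AVC hits its minimum where MC = AVC, at y = 2, giving min AVC = 27 - 4·2 + 2^2 = $23.
Since P = $19 < min AVC = $23, price fails to cover variable cost at any output.
Best response: produce nothing and absorb the $333 fixed cost.

Shut down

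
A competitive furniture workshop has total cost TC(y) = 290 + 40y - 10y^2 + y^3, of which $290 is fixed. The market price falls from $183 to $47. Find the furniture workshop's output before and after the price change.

Output falls from 11 to 7

MC = 40 - 20y + 3y^2; the shutdown threshold is min AVC = $15 (at y = 5).
At P = $183 ≥ min AVC, set P = MC on the rising branch: y = 11.
At P = $47 ≥ min AVC, set P = MC: y = 7. The firm stays open but cuts output.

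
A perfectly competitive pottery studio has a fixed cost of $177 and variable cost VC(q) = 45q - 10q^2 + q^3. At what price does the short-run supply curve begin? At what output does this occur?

The firm shuts down when price falls below the minimum of average variable cost. AVC = VC/q = 45 - 10q + q^2.
At the minimum of AVC, MC = AVC. MC = 45 - 20q + 3q^2; setting MC = AVC gives 2q^2 - 10q = 0, so q = 5. min AVC = 20.
So the shutdown price is $20.

$20 per unit, at q = 5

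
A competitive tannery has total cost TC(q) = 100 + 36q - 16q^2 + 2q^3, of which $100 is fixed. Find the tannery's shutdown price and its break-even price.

AVC = 36 - 16q + 2q^2; minimized at q = 4, giving min AVC = $4. That is the shutdown price.
ATC = 100/q + 36 - 16q + 2q^2. Setting dATC/dq = −100/q^2 − 16 + 4q = 0 gives q = 5 (since 4·5^3 − 16·5^2 = 100).
min ATC = 100/5 + 36 − 16·5 + 2·5^2 = $26. That is the break-even price.
Between these two prices the firm operates at a loss; above $26 it earns a profit.

Shutdown price = $4; break-even price = $26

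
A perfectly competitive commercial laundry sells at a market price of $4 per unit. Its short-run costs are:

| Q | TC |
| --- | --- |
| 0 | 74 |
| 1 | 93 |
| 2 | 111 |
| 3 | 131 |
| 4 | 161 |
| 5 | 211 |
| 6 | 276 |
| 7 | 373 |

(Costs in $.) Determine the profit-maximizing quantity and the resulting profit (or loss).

Q = 0 (shut down); profit = -$74

Profit at each row (π = 4Q − TC): Q=0: -74; Q=1: -89; Q=2: -103; Q=3: -119; Q=4: -145; Q=5: -191; Q=6: -252; Q=7: -345.
Profit is highest at Q = 0. Equivalently, the lowest AVC in the table is 37/2 ≈ $18.50 at Q = 2, and P = $4 falls below it — price never covers variable cost, so the firm shuts down and loses only its fixed cost.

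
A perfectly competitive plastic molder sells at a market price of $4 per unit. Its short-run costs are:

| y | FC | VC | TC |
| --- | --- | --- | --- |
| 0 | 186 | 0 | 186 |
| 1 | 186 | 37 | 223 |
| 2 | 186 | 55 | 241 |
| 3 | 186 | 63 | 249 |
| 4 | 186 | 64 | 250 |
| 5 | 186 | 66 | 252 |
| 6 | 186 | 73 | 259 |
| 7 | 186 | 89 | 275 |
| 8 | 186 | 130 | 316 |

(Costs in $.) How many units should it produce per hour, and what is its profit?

y = 0 (shut down); profit = -$186

Tabulate TR − TC: y=0: -186; y=1: -219; y=2: -233; y=3: -237; y=4: -234; y=5: -232; y=6: -235; y=7: -247; y=8: -284.
Profit is highest at y = 0. Equivalently, the lowest AVC in the table is 73/6 ≈ $12.17 at y = 6, and P = $4 falls below it — price never covers variable cost, so the firm shuts down and loses only its fixed cost.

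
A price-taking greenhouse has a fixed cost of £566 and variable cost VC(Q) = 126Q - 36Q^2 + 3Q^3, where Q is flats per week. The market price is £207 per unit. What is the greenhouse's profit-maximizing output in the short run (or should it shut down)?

Produce at Q = 9

Variable cost is VC = 126Q - 36Q^2 + 3Q^3, so AVC = VC/Q = 126 - 36Q + 3Q^2 and MC = dTC/dQ = 126 - 72Q + 9Q^2.
The AVC parabola has its vertex at Q = 36/6 = 6, where AVC = 126 - 36·6 + 3·6^2 = £18.
P = £207 exceeds min AVC = £18, so the firm stays open.
Set P = MC: 207 = 126 - 72Q + 9Q^2 → -81 - 72Q + 9Q^2 = 0. The roots are Q = -1 and Q = 9; the profit-maximizing output is on the rising part of MC, so Q* = 9.
Check: AVC at Q = 9 is £45 ≤ P, so revenue covers variable cost.
Profit = P·Q − TC = 207·9 − 971 = £892.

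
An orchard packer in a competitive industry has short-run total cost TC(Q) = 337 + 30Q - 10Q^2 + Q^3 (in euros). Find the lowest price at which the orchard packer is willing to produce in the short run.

€5 per unit

Short-run supply begins at min AVC. From VC = 30Q - 10Q^2 + Q^3, AVC = 30 - 10Q + Q^2.
At the minimum of AVC, MC = AVC. MC = 30 - 20Q + 3Q^2; setting MC = AVC gives 2Q^2 - 10Q = 0, so Q = 5. min AVC = 5.
The firm shuts down for any P below €5.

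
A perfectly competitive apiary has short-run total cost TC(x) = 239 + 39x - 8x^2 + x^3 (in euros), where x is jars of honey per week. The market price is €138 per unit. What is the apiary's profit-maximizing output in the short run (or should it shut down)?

Produce at x = 9

Variable cost is VC = 39x - 8x^2 + x^3, so AVC = VC/x = 39 - 8x + x^2 and MC = dTC/dx = 39 - 16x + 3x^2.
AVC hits its minimum where MC = AVC, at x = 4, giving min AVC = 39 - 8·4 + 4^2 = €23.
Because €138 ≥ €23, revenue can cover variable cost; the firm operates.
P = MC gives -99 - 16x + 3x^2 = 0, with roots -11/3 and 9. Take the larger (rising MC): x* = 9.
Check: AVC at x = 9 is €48 ≤ P, so revenue covers variable cost.
Profit = P·x − TC = 138·9 − 671 = €571.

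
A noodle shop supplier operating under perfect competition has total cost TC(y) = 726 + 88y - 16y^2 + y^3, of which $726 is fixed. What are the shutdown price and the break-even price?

Shutdown price = $24; break-even price = $99

AVC = 88 - 16y + y^2; minimized at y = 8, giving min AVC = $24. That is the shutdown price.
ATC = 726/y + 88 - 16y + y^2. Setting dATC/dy = −726/y^2 − 16 + 2y = 0 gives y = 11 (since 2·11^3 − 16·11^2 = 726).
min ATC = 726/11 + 88 − 16·11 + 11^2 = $99. That is the break-even price.
For $24 ≤ P < $99 the firm produces at a loss; below $24 it shuts down.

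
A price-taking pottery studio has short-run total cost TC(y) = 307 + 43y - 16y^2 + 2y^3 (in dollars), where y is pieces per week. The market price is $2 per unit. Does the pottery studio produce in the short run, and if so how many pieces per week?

From TC, MC = TC'(y) = 43 - 32y + 6y^2 and AVC = VC/y = 43 - 16y + 2y^2.
AVC is minimized where dAVC/dy = -16 + 4y = 0, at y = 4; min AVC = 43 - 16·4 + 2·4^2 = $11.
With P < min AVC ($2 < $11), every unit sold adds to the loss.
The firm minimizes its loss by shutting down and losing only its fixed cost of $307.

Shut down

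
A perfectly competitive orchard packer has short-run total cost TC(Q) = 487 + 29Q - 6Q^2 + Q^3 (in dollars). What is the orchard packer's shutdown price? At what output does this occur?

The shutdown price is the minimum of AVC. VC = 29Q - 6Q^2 + Q^3, so AVC = 29 - 6Q + Q^2.
dAVC/dQ = -6 + 2Q = 0 gives Q = 3. min AVC = 29 - 6·3 + 3^2 = 20.
So the shutdown price is $20.

$20 per unit, at Q = 3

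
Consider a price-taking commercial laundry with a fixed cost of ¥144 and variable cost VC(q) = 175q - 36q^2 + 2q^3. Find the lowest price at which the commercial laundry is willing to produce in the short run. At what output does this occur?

¥13 per unit, at q = 9

The shutdown price is the minimum of AVC. VC = 175q - 36q^2 + 2q^3, so AVC = 175 - 36q + 2q^2.
dAVC/dq = -36 + 4q = 0 gives q = 9. min AVC = 175 - 36·9 + 2·9^2 = 13.
For P < ¥13 the firm produces nothing.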